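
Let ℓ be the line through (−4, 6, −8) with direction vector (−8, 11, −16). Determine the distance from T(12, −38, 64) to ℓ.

8√5

Direction vector d = (−8, 11, −16).
AP = (16, −44, 72); AP·d = -1764, |AP|² = 7376, |d|² = 441.
distance² = |AP|² − (AP·d)²/|d|² = 7376 − 3111696/441 = 320, so the distance is 8√5.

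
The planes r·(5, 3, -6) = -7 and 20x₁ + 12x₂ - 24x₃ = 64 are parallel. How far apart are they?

Divide the second equation by 4 to match normals: 5x₁ + 3x₂ - 6x₃ = 16.
With common normal n = (5, 3, -6) (|n| = √70), the distance is |(-7) − 16|/|n| = 23/√70.

23√70/70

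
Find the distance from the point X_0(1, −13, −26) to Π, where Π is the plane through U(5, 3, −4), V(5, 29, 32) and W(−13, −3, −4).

22/23

UV = (0, 26, 36) and UW = (−18, −6, 0), so a normal is n = UV × UW = (216, −648, 468).
n = (216, −648, 468); n·P − (-2736) = -792; |n| = 828; distance = 792/828 = 22/23.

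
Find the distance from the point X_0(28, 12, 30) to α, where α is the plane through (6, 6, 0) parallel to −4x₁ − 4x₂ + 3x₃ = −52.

22√41/41

Parallel planes share the normal n = (−4, −4, 3); since (6, 6, 0) lies on the plane, its equation is −4x₁ − 4x₂ + 3x₃ = -48.
n = (−4, −4, 3); n·P − (-48) = -22; |n| = √41; distance = 22/√41 = 22√41/41.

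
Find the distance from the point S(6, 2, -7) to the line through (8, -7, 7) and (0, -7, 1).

A direction vector is d = (-8, 0, -6).
AP = (-2, 9, -14); AP·d = 100, |AP|² = 281, |d|² = 100.
distance² = |AP|² − (AP·d)²/|d|² = 281 − 10000/100 = 181, so the distance is √181.

√181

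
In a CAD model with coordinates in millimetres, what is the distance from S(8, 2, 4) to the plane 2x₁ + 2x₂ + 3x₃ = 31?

√17/17

n = (2, 2, 3); n·P − 31 = 1; |n| = √17; distance = 1/√17.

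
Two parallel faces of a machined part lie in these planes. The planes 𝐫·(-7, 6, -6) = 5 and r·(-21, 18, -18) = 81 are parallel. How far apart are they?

Divide the second equation by 3 to match normals: -7x + 6y - 6z = 27.
Both planes have normal n = (-7, 6, -6), |n| = 11. Any point on the first plane is at distance |27 − 5|/|n| = 22/11 = 2 from the second.

2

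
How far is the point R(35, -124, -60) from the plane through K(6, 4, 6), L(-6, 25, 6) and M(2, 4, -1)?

KL = (-12, 21, 0) and KM = (-4, 0, -7), so a normal is n = KL × KM = (-147, -84, 84).
d = |(-147)·35 + (-84)·(-124) + 84·(-60) − (-714)| / √(21609 + 7056 + 7056) = |945| / 189 = 5.

5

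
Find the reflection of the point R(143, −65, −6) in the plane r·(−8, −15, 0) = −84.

(2351/17, -1255/17, -6)

With n = (−8, −15, 0), the signed offset is (n·R − (-84))/|n|² = -85/289 = -5/17.
R' = R − 2t·n = (143, −65, −6) − (-10/17)·(−8, −15, 0) = (2351/17, −1255/17, −6).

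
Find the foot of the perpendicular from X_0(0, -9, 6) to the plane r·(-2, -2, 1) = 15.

n = (-2, -2, 1), |n|² = 9, and n·X_0 − 15 = 9.
t = 9/9 = 1, so the foot is X_0 − t·n = (0, -9, 6) − 1·(-2, -2, 1) = (2, -7, 5).

(2, -7, 5)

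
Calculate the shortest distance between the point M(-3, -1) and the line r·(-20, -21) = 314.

The normal to the line is n = (-20, -21) with |n| = 29.
|n·M − 314| = |81 − 314| = 233, so the distance is 233/29.

233/29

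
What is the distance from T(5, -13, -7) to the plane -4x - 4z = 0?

n = (-4, 0, -4); n·P − 0 = 8; |n| = 4√2; distance = 8/(4√2) = √2.

√2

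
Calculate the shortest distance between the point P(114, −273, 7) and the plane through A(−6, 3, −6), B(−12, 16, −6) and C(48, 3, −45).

6

AB = (−6, 13, 0) and AC = (54, 0, −39), so a normal is n = AB × AC = (−507, −234, −702).
Then n·(114, −273, 7) − 6552 = −5382.
|n| = √(257049 + 54756 + 492804) = 897, so the distance is |-5382|/897 = 6.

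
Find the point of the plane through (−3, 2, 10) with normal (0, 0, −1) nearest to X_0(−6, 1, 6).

The perpendicular from X_0 has direction n = (0, 0, −1): r = (−6, 1, 6) + t(0, 0, −1).
Substitute into the plane: n·(X_0 + tn) = -10 gives -6 + 1t = -10, so t = -4.
Foot = (−6, 1, 6) + (-4)·(0, 0, −1) = (−6, 1, 10).

(-6, 1, 10)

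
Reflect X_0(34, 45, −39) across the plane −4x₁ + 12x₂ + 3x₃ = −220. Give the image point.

n = (−4, 12, 3), |n|² = 169, n·X_0 − (-220) = 507, so t = 507/169 = 3.
Foot F = X_0 − 3·n = (46, 9, −48); the reflection is 2F − X_0 = (58, −27, −57).

(58, -27, -57)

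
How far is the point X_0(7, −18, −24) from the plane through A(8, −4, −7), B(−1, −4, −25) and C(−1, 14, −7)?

AB = (−9, 0, −18) and AC = (−9, 18, 0), so a normal is n = AB × AC = (324, 162, −162).
d = |324·7 + 162·(-18) + (-162)·(-24) − 3078| / √(104976 + 26244 + 26244) = |162| / (162√6) = √6/6.

1/√6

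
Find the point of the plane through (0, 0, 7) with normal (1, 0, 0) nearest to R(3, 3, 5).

n = (1, 0, 0), |n|² = 1, and n·R − 0 = 3.
t = 3/1 = 3, so the foot is R − t·n = (3, 3, 5) − 3·(1, 0, 0) = (0, 3, 5).

(0, 3, 5)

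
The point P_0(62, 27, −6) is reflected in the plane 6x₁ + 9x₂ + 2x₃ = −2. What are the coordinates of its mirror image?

With n = (6, 9, 2), the signed offset is (n·P_0 − (-2))/|n|² = 605/121 = 5.
P_0' = P_0 − 2t·n = (62, 27, −6) − 10·(6, 9, 2) = (2, −63, −26).

(2, -63, -26)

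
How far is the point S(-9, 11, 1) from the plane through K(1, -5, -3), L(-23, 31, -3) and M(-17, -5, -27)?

KL = (-24, 36, 0) and KM = (-18, 0, -24), so a normal is n = KL × KM = (-864, -576, 648).
Then n·(-9, 11, 1) - 72 = 2016.
|n| = √(746496 + 331776 + 419904) = 1224, so the distance is |2016|/1224 = 28/17.

28/17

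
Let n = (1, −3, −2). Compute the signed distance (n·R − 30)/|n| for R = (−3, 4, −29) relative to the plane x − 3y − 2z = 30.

n·R − 30 = 13.
|n| = √14, so the signed distance is 13/√14.

13/√14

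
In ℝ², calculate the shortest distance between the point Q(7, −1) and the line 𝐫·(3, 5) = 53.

d = |3·7 + 5·(-1) − 53| / √(9 + 25) = |-37|/√34 = 37√34/34.

37√34/34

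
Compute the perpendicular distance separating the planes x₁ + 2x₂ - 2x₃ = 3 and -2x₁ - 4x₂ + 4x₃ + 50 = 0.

22/3

Divide the second equation by -2 to match normals: x₁ + 2x₂ - 2x₃ = 25.
Both planes have normal n = (1, 2, -2), |n| = 3. Any point on the first plane is at distance |25 − 3|/|n| = 22/3 from the second.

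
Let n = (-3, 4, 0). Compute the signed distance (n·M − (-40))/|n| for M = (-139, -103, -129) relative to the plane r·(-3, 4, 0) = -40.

9

n·M − (-40) = 45.
|n| = 5, so the signed distance is 45/5 = 9.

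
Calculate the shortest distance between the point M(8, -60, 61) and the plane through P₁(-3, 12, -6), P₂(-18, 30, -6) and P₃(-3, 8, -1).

26/√77

P₁P₂ = (-15, 18, 0) and P₁P₃ = (0, -4, 5), so a normal is n = P₁P₂ × P₁P₃ = (90, 75, 60).
Then n·(8, -60, 61) - 270 = -390.
|n| = √(8100 + 5625 + 3600) = 15√77, so the distance is |-390|/(15√77) = 26√77/77.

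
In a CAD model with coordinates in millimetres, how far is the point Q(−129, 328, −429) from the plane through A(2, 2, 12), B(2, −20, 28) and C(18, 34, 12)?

AB = (0, −22, 16) and AC = (16, 32, 0), so a normal is n = AB × AC = (−512, 256, 352).
d = |(-512)·(-129) + 256·328 + 352·(-429) − 3712| / √(262144 + 65536 + 123904) = |-4704| / 672 = 7.

7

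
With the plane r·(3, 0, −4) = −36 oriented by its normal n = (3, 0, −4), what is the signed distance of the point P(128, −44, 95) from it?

n·P − (-36) = 40.
|n| = 5, so the signed distance is 40/5 = 8.

8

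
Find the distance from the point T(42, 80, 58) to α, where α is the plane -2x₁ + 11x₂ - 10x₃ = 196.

Normal vector n = (-2, 11, -10), and n·(42, 80, 58) - 196 = 20.
|n| = √(4 + 121 + 100) = 15, so the distance is |20|/15 = 4/3.

4/3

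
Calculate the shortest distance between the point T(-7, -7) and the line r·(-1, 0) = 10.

The normal to the line is n = (-1, 0) with |n| = 1.
|n·T − 10| = |7 − 10| = 3, so the distance is 3/1 = 3.

3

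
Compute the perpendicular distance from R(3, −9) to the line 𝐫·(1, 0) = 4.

1

The normal to the line is n = (1, 0) with |n| = 1.
|n·R − 4| = |3 − 4| = 1, so the distance is 1/1 = 1.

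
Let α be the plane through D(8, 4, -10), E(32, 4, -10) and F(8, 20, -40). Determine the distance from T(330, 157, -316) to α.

9

DE = (24, 0, 0) and DF = (0, 16, -30), so a normal is n = DE × DF = (0, 720, 384).
n = (0, 720, 384); n·P − (-960) = -7344; |n| = 816; distance = 7344/816 = 9.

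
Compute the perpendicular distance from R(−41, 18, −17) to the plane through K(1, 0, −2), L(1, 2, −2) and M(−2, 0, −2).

KL = (0, 2, 0) and KM = (−3, 0, 0), so a normal is n = KL × KM = (0, 0, 6).
d = |6·(-17) − (-12)| / √(0 + 0 + 36) = |-90| / 6 = 15.

15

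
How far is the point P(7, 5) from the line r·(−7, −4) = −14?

The normal to the line is n = (−7, −4) with |n| = √65.
|n·P − (-14)| = |-69 − (-14)| = 55, so the distance is 55/√65 = 11√65/13.

55/√65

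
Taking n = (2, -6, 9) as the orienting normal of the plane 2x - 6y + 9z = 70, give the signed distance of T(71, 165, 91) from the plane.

-9

n·T − 70 = -99.
|n| = 11, so the signed distance is -99/11 = -9.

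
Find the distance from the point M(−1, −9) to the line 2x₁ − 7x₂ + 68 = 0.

The normal to the line is n = (2, −7) with |n| = √53.
|n·M − (-68)| = |61 − (-68)| = 129, so the distance is 129/√53.

129/√53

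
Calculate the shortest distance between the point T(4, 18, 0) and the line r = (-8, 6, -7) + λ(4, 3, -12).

Direction vector d = (4, 3, -12).
AP = (12, 12, 7), and AP × d = (-165, 172, -12).
|AP × d|² = 56953 and |d|² = 169, so the distance is √(56953/169) = √337.

√337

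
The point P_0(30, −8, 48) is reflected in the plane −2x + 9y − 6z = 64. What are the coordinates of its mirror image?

With n = (−2, 9, −6), the signed offset is (n·P_0 − 64)/|n|² = -484/121 = -4.
P_0' = P_0 − 2t·n = (30, −8, 48) − (-8)·(−2, 9, −6) = (14, 64, 0).

(14, 64, 0)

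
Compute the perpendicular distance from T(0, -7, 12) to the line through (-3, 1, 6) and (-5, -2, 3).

√109

A direction vector is d = (-2, -3, -3).
AP = (3, -8, 6), and AP × d = (42, -3, -25).
|AP × d|² = 2398 and |d|² = 22, so the distance is √(2398/22) = √109.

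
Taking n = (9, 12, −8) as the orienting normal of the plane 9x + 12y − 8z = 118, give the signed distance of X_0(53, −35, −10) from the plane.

19/17

n·X_0 − 118 = 19.
|n| = 17, so the signed distance is 19/17.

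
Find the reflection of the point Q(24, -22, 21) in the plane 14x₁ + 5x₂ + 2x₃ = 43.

(-4, -32, 17)

With n = (14, 5, 2), the signed offset is (n·Q − 43)/|n|² = 225/225 = 1.
Q' = Q − 2t·n = (24, -22, 21) − 2·(14, 5, 2) = (-4, -32, 17).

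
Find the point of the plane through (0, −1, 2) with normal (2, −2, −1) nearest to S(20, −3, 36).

(160/9, -7/9, 334/9)

n = (2, −2, −1), |n|² = 9, and n·S − 0 = 10.
t = 10/9, so the foot is S − t·n = (20, −3, 36) − (10/9)·(2, −2, −1) = (160/9, −7/9, 334/9).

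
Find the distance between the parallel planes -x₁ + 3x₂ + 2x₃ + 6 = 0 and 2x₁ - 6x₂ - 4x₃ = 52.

20/√14

Divide the second equation by -2 to match normals: -x₁ + 3x₂ + 2x₃ = -26.
With common normal n = (-1, 3, 2) (|n| = √14), the distance is |(-6) − (-26)|/|n| = 20/√14 = 10√14/7.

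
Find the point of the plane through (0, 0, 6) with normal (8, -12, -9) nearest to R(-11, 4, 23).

The perpendicular from R has direction n = (8, -12, -9): r = (-11, 4, 23) + t(8, -12, -9).
Substitute into the plane: n·(R + tn) = -54 gives -343 + 289t = -54, so t = 1.
Foot = (-11, 4, 23) + 1·(8, -12, -9) = (-3, -8, 14).

(-3, -8, 14)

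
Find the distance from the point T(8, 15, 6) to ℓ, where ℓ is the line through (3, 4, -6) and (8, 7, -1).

A direction vector is d = (5, 3, 5).
AP = (5, 11, 12); AP·d = 118, |AP|² = 290, |d|² = 59.
distance² = |AP|² − (AP·d)²/|d|² = 290 − 13924/59 = 54, so the distance is 3√6.

3√6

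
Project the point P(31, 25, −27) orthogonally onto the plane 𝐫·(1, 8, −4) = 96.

(28, 1, -15)

n = (1, 8, −4), |n|² = 81, and n·P − 96 = 243.
t = 243/81 = 3, so the foot is P − t·n = (31, 25, −27) − 3·(1, 8, −4) = (28, 1, −15).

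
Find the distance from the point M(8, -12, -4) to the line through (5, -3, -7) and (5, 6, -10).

3

A direction vector is d = (0, 9, -3).
AP = (3, -9, 3); AP·d = -90, |AP|² = 99, |d|² = 90.
distance² = |AP|² − (AP·d)²/|d|² = 99 − 8100/90 = 9, so the distance is 3.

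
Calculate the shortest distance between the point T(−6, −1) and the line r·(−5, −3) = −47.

80/√34

The normal to the line is n = (−5, −3) with |n| = √34.
|n·T − (-47)| = |33 − (-47)| = 80, so the distance is 80/√34.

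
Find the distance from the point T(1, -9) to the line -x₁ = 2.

d = |(-1)·1 + 0·(-9) − 2| / √(1 + 0) = |-3|/1 = 3.

3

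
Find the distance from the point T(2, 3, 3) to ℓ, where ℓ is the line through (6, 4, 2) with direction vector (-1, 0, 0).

Direction vector d = (-1, 0, 0).
AP = (-4, -1, 1); AP·d = 4, |AP|² = 18, |d|² = 1.
distance² = |AP|² − (AP·d)²/|d|² = 18 − 16/1 = 2, so the distance is √2.

√2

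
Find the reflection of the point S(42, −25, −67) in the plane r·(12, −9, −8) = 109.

n = (12, −9, −8), |n|² = 289, n·S − 109 = 1156, so t = 1156/289 = 4.
Foot F = S − 4·n = (−6, 11, −35); the reflection is 2F − S = (−54, 47, −3).

(-54, 47, -3)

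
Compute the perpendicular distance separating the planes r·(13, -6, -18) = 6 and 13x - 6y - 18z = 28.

With common normal n = (13, -6, -18) (|n| = 23), the distance is |6 − 28|/|n| = 22/23.

22/23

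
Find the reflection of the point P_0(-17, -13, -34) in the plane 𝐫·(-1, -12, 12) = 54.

n = (-1, -12, 12), |n|² = 289, n·P_0 − 54 = -289, so t = -289/289 = -1.
Foot F = P_0 − (-1)·n = (-18, -25, -22); the reflection is 2F − P_0 = (-19, -37, -10).

(-19, -37, -10)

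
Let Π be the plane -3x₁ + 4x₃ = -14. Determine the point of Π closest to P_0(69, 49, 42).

n = (-3, 0, 4), |n|² = 25, and n·P_0 − (-14) = -25.
t = -25/25 = -1, so the foot is P_0 − t·n = (69, 49, 42) − (-1)·(-3, 0, 4) = (66, 49, 46).

(66, 49, 46)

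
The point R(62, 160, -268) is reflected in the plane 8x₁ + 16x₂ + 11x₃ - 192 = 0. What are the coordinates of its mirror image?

n = (8, 16, 11), |n|² = 441, n·R − 192 = -84, so t = -84/441 = -4/21.
Foot F = R − (-4/21)·n = (1334/21, 3424/21, -5584/21); the reflection is 2F − R = (1366/21, 3488/21, -5540/21).

(1366/21, 3488/21, -5540/21)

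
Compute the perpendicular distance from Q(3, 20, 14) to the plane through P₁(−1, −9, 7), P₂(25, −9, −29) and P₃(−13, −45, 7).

11/23

P₁P₂ = (26, 0, −36) and P₁P₃ = (−12, −36, 0), so a normal is n = P₁P₂ × P₁P₃ = (−1296, 432, −936).
n = (−1296, 432, −936); n·P − (-9144) = 792; |n| = 1656; distance = 792/1656 = 11/23.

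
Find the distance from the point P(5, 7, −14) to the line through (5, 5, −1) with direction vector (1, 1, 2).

√77

Direction vector d = (1, 1, 2).
AP = (0, 2, −13); AP·d = -24, |AP|² = 173, |d|² = 6.
distance² = |AP|² − (AP·d)²/|d|² = 173 − 576/6 = 77, so the distance is √77.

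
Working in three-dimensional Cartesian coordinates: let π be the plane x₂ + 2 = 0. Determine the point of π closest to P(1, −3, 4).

The perpendicular from P has direction n = (0, 1, 0): r = (1, −3, 4) + μ(0, 1, 0).
Substitute into the plane: n·(P + μn) = -2 gives -3 + 1μ = -2, so μ = 1.
Foot = (1, −3, 4) + 1·(0, 1, 0) = (1, −2, 4).

(1, -2, 4)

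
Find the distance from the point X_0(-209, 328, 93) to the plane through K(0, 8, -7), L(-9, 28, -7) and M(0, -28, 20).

KL = (-9, 20, 0) and KM = (0, -36, 27), so a normal is n = KL × KM = (540, 243, 324).
Then n·(-209, 328, 93) - (-324) = -2700.
|n| = √(291600 + 59049 + 104976) = 675, so the distance is |-2700|/675 = 4.

4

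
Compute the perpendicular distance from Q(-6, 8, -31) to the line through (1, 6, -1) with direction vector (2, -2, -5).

Direction vector d = (2, -2, -5).
AP = (-7, 2, -30); AP·d = 132, |AP|² = 953, |d|² = 33.
distance² = |AP|² − (AP·d)²/|d|² = 953 − 17424/33 = 425, so the distance is 5√17.

5√17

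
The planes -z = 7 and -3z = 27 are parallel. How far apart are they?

2

Divide the second equation by 3 to match normals: -z = 9.
Both planes have normal n = (0, 0, -1), |n| = 1. Any point on the first plane is at distance |9 − 7|/|n| = 2/1 = 2 from the second.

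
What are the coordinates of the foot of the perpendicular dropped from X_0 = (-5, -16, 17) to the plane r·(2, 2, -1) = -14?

(5, -6, 12)

n = (2, 2, -1), |n|² = 9, and n·X_0 − (-14) = -45.
t = -45/9 = -5, so the foot is X_0 − t·n = (-5, -16, 17) − (-5)·(2, 2, -1) = (5, -6, 12).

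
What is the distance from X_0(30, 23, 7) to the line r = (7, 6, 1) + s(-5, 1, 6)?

Direction vector d = (-5, 1, 6).
AP = (23, 17, 6), and AP × d = (96, -168, 108).
|AP × d|² = 49104 and |d|² = 62, so the distance is √(49104/62) = √792 = 6√22.

6√22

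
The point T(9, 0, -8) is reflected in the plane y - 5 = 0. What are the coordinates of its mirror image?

(9, 10, -8)

n = (0, 1, 0), |n|² = 1, n·T − 5 = -5, so t = -5/1 = -5.
Foot F = T − (-5)·n = (9, 5, -8); the reflection is 2F − T = (9, 10, -8).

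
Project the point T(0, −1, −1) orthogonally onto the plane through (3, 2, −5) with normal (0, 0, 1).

n = (0, 0, 1), |n|² = 1, and n·T − (-5) = 4.
t = 4/1 = 4, so the foot is T − t·n = (0, −1, −1) − 4·(0, 0, 1) = (0, −1, −5).

(0, -1, -5)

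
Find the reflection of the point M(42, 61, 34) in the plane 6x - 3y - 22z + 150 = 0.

With n = (6, -3, -22), the signed offset is (n·M − (-150))/|n|² = -529/529 = -1.
M' = M − 2t·n = (42, 61, 34) − (-2)·(6, -3, -22) = (54, 55, -10).

(54, 55, -10)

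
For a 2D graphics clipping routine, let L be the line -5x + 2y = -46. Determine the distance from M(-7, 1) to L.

83√29/29

d = |(-5)·(-7) + 2·1 − (-46)| / √(25 + 4) = |83|/√29 = 83/√29.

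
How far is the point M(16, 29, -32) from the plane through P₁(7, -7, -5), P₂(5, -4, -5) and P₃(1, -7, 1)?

18/√22

P₁P₂ = (-2, 3, 0) and P₁P₃ = (-6, 0, 6), so a normal is n = P₁P₂ × P₁P₃ = (18, 12, 18).
d = |18·16 + 12·29 + 18·(-32) − (-48)| / √(324 + 144 + 324) = |108| / (6√22) = 18/√22.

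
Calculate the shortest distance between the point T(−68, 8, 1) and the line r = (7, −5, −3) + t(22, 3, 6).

Direction vector d = (22, 3, 6).
AP = (−75, 13, 4); AP·d = -1587, |AP|² = 5810, |d|² = 529.
distance² = |AP|² − (AP·d)²/|d|² = 5810 − 2518569/529 = 1049, so the distance is √1049.

√1049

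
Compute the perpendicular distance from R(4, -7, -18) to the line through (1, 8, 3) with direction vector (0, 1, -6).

Direction vector d = (0, 1, -6).
AP = (3, -15, -21); AP·d = 111, |AP|² = 675, |d|² = 37.
distance² = |AP|² − (AP·d)²/|d|² = 675 − 12321/37 = 342, so the distance is 3√38.

3√38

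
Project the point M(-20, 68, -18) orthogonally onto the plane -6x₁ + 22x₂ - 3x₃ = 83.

The perpendicular from M has direction n = (-6, 22, -3): r = (-20, 68, -18) + λ(-6, 22, -3).
Substitute into the plane: n·(M + λn) = 83 gives 1670 + 529λ = 83, so λ = -3.
Foot = (-20, 68, -18) + (-3)·(-6, 22, -3) = (-2, 2, -9).

(-2, 2, -9)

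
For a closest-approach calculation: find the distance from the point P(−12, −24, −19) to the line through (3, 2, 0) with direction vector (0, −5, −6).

√286

Direction vector d = (0, −5, −6).
AP = (−15, −26, −19), and AP × d = (61, −90, 75).
|AP × d|² = 17446 and |d|² = 61, so the distance is √(17446/61) = √286.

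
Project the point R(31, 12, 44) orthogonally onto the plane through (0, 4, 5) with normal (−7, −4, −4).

The perpendicular from R has direction n = (−7, −4, −4): r = (31, 12, 44) + λ(−7, −4, −4).
Substitute into the plane: n·(R + λn) = -36 gives -441 + 81λ = -36, so λ = 5.
Foot = (31, 12, 44) + 5·(−7, −4, −4) = (−4, −8, 24).

(-4, -8, 24)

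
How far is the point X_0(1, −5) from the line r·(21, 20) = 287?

The normal to the line is n = (21, 20) with |n| = 29.
|n·X_0 − 287| = |-79 − 287| = 366, so the distance is 366/29.

366/29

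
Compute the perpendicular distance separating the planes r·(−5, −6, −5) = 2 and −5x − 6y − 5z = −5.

7/√86

With common normal n = (−5, −6, −5) (|n| = √86), the distance is |2 − (-5)|/|n| = 7/√86.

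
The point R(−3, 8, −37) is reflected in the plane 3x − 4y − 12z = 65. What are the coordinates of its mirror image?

With n = (3, −4, −12), the signed offset is (n·R − 65)/|n|² = 338/169 = 2.
R' = R − 2t·n = (−3, 8, −37) − 4·(3, −4, −12) = (−15, 24, 11).

(-15, 24, 11)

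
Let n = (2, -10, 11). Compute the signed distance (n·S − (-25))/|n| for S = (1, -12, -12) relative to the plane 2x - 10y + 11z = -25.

1

n·S − (-25) = 15.
|n| = 15, so the signed distance is 15/15 = 1.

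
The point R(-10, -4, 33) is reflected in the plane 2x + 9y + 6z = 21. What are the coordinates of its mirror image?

(-14, -22, 21)

n = (2, 9, 6), |n|² = 121, n·R − 21 = 121, so t = 121/121 = 1.
Foot F = R − 1·n = (-12, -13, 27); the reflection is 2F − R = (-14, -22, 21).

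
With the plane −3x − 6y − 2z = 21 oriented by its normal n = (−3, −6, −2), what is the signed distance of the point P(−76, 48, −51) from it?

3

n·P − 21 = 21.
|n| = 7, so the signed distance is 21/7 = 3.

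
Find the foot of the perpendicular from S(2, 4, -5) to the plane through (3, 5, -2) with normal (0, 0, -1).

The perpendicular from S has direction n = (0, 0, -1): r = (2, 4, -5) + μ(0, 0, -1).
Substitute into the plane: n·(S + μn) = 2 gives 5 + 1μ = 2, so μ = -3.
Foot = (2, 4, -5) + (-3)·(0, 0, -1) = (2, 4, -2).

(2, 4, -2)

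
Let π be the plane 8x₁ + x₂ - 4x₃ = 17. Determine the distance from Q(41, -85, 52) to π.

2

n = (8, 1, -4); n·P − 17 = 18; |n| = 9; distance = 18/9 = 2.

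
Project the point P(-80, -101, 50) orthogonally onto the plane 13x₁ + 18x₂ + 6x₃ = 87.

(-15, -11, 80)

The perpendicular from P has direction n = (13, 18, 6): r = (-80, -101, 50) + t(13, 18, 6).
Substitute into the plane: n·(P + tn) = 87 gives -2558 + 529t = 87, so t = 5.
Foot = (-80, -101, 50) + 5·(13, 18, 6) = (-15, -11, 80).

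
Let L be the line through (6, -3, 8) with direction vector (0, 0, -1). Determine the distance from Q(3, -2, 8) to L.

√10

Direction vector d = (0, 0, -1).
AP = (-3, 1, 0); AP·d = 0, |AP|² = 10, |d|² = 1.
distance² = |AP|² − (AP·d)²/|d|² = 10 − 0/1 = 10, so the distance is √10.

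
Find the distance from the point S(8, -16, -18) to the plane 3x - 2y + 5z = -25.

Normal vector n = (3, -2, 5), and n·(8, -16, -18) - (-25) = -9.
|n| = √(9 + 4 + 25) = √38, so the distance is |-9|/√38 = 9/√38.

9√38/38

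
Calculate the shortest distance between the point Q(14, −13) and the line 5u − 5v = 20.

d = |5·14 + (-5)·(-13) − 20| / √(25 + 25) = |115|/(5√2) = 23/√2.

23√2/2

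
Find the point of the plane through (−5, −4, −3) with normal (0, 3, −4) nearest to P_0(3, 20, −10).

n = (0, 3, −4), |n|² = 25, and n·P_0 − 0 = 100.
t = 100/25 = 4, so the foot is P_0 − t·n = (3, 20, −10) − 4·(0, 3, −4) = (3, 8, 6).

(3, 8, 6)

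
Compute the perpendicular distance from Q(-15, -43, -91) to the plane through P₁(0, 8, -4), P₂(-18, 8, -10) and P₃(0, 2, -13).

3

P₁P₂ = (-18, 0, -6) and P₁P₃ = (0, -6, -9), so a normal is n = P₁P₂ × P₁P₃ = (-36, -162, 108).
Then n·(-15, -43, -91) - (-1728) = -594.
|n| = √(1296 + 26244 + 11664) = 198, so the distance is |-594|/198 = 3.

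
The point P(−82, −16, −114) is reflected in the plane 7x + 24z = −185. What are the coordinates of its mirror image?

n = (7, 0, 24), |n|² = 625, n·P − (-185) = -3125, so t = -3125/625 = -5.
Foot F = P − (-5)·n = (−47, −16, 6); the reflection is 2F − P = (−12, −16, 126).

(-12, -16, 126)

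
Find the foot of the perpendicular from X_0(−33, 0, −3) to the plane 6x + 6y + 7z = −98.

(-27, 6, 4)

n = (6, 6, 7), |n|² = 121, and n·X_0 − (-98) = -121.
t = -121/121 = -1, so the foot is X_0 − t·n = (−33, 0, −3) − (-1)·(6, 6, 7) = (−27, 6, 4).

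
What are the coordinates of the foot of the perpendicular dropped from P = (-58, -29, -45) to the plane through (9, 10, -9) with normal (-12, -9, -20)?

(-22, -2, 15)

The perpendicular from P has direction n = (-12, -9, -20): r = (-58, -29, -45) + λ(-12, -9, -20).
Substitute into the plane: n·(P + λn) = -18 gives 1857 + 625λ = -18, so λ = -3.
Foot = (-58, -29, -45) + (-3)·(-12, -9, -20) = (-22, -2, 15).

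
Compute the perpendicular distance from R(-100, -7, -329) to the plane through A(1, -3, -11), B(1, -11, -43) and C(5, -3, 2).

5

AB = (0, -8, -32) and AC = (4, 0, 13), so a normal is n = AB × AC = (-104, -128, 32).
Then n·(-100, -7, -329) - (-72) = 840.
|n| = √(10816 + 16384 + 1024) = 168, so the distance is |840|/168 = 5.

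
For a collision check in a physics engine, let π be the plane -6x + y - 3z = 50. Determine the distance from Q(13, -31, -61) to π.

12√46/23

n = (-6, 1, -3); n·P − 50 = 24; |n| = √46; distance = 24/√46.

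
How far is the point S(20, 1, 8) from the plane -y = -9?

8

d = |(-1)·1 − (-9)| / √(0 + 1 + 0) = |8| / 1 = 8.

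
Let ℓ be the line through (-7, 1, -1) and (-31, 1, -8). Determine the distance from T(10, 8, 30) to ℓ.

A direction vector is d = (-24, 0, -7).
AP = (17, 7, 31), and AP × d = (-49, -625, 168).
|AP × d|² = 421250 and |d|² = 625, so the distance is √(421250/625) = √674.

√674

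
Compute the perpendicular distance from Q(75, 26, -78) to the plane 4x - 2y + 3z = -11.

25/√29

d = |4·75 + (-2)·26 + 3·(-78) − (-11)| / √(16 + 4 + 9) = |25| / √29 = 25/√29.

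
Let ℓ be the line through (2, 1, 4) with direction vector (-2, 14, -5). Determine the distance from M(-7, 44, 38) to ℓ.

√2186

Direction vector d = (-2, 14, -5).
AP = (-9, 43, 34), and AP × d = (-691, -113, -40).
|AP × d|² = 491850 and |d|² = 225, so the distance is √(491850/225) = √2186.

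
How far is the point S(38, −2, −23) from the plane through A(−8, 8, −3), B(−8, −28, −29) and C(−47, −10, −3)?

2

AB = (0, −36, −26) and AC = (−39, −18, 0), so a normal is n = AB × AC = (−468, 1014, −1404).
Then n·(38, −2, −23) − 16068 = −3588.
|n| = √(219024 + 1028196 + 1971216) = 1794, so the distance is |-3588|/1794 = 2.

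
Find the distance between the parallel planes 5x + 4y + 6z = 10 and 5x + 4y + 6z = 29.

19√77/77

Both planes have normal n = (5, 4, 6), |n| = √77. Any point on the first plane is at distance |29 − 10|/|n| = 19/√77 = 19√77/77 from the second.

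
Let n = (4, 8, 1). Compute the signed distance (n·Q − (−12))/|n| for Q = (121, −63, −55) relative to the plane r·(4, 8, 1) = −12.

n·Q − (-12) = -63.
|n| = 9, so the signed distance is -63/9 = -7.

-7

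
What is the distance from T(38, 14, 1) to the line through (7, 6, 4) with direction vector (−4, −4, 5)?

Direction vector d = (−4, −4, 5).
AP = (31, 8, −3), and AP × d = (28, −143, −92).
|AP × d|² = 29697 and |d|² = 57, so the distance is √(29697/57) = √521.

√521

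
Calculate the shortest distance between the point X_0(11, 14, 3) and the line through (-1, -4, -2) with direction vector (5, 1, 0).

√259

Direction vector d = (5, 1, 0).
AP = (12, 18, 5); AP·d = 78, |AP|² = 493, |d|² = 26.
distance² = |AP|² − (AP·d)²/|d|² = 493 − 6084/26 = 259, so the distance is √259.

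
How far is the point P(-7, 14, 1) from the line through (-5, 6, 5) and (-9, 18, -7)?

A direction vector is d = (-4, 12, -12).
AP = (-2, 8, -4), and AP × d = (-48, -8, 8).
|AP × d|² = 2432 and |d|² = 304, so the distance is √(2432/304) = √8 = 2√2.

2√2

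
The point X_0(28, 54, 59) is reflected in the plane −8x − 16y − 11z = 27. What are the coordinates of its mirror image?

n = (−8, −16, −11), |n|² = 441, n·X_0 − 27 = -1764, so t = -1764/441 = -4.
Foot F = X_0 − (-4)·n = (−4, −10, 15); the reflection is 2F − X_0 = (−36, −74, −29).

(-36, -74, -29)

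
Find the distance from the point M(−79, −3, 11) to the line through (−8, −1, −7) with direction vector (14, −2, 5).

Direction vector d = (14, −2, 5).
AP = (−71, −2, 18), and AP × d = (26, 607, 170).
|AP × d|² = 398025 and |d|² = 225, so the distance is √(398025/225) = √1769.

√1769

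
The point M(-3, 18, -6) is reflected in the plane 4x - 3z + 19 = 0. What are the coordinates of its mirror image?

n = (4, 0, -3), |n|² = 25, n·M − (-19) = 25, so t = 25/25 = 1.
Foot F = M − 1·n = (-7, 18, -3); the reflection is 2F − M = (-11, 18, 0).

(-11, 18, 0)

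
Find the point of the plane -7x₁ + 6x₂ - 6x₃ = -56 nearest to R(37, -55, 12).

(2, -25, -18)

n = (-7, 6, -6), |n|² = 121, and n·R − (-56) = -605.
t = -605/121 = -5, so the foot is R − t·n = (37, -55, 12) − (-5)·(-7, 6, -6) = (2, -25, -18).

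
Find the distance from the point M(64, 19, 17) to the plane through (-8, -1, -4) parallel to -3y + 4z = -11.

Parallel planes share the normal n = (0, -3, 4); since (-8, -1, -4) lies on the plane, its equation is -3y + 4z = -13.
Then n·(64, 19, 17) - (-13) = 24.
|n| = √(0 + 9 + 16) = 5, so the distance is |24|/5 = 24/5.

24/5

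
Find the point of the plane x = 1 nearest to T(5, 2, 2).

(1, 2, 2)

n = (1, 0, 0), |n|² = 1, and n·T − 1 = 4.
t = 4/1 = 4, so the foot is T − t·n = (5, 2, 2) − 4·(1, 0, 0) = (1, 2, 2).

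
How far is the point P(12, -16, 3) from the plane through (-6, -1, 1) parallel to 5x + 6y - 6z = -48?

12√97/97

Parallel planes share the normal n = (5, 6, -6); since (-6, -1, 1) lies on the plane, its equation is 5x + 6y - 6z = -42.
Then n·(12, -16, 3) - (-42) = -12.
|n| = √(25 + 36 + 36) = √97, so the distance is |-12|/√97 = 12√97/97.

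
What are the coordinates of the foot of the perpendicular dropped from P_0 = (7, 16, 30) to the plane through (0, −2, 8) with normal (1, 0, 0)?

(0, 16, 30)

n = (1, 0, 0), |n|² = 1, and n·P_0 − 0 = 7.
t = 7/1 = 7, so the foot is P_0 − t·n = (7, 16, 30) − 7·(1, 0, 0) = (0, 16, 30).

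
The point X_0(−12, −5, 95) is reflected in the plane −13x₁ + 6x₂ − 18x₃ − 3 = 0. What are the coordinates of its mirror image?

(-90, 31, -13)

With n = (−13, 6, −18), the signed offset is (n·X_0 − 3)/|n|² = -1587/529 = -3.
X_0' = X_0 − 2t·n = (−12, −5, 95) − (-6)·(−13, 6, −18) = (−90, 31, −13).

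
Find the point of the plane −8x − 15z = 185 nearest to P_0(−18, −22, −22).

(-10, -22, -7)

The perpendicular from P_0 has direction n = (−8, 0, −15): r = (−18, −22, −22) + λ(−8, 0, −15).
Substitute into the plane: n·(P_0 + λn) = 185 gives 474 + 289λ = 185, so λ = -1.
Foot = (−18, −22, −22) + (-1)·(−8, 0, −15) = (−10, −22, −7).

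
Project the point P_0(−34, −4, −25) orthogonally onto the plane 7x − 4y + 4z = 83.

(1, -24, -5)

n = (7, −4, 4), |n|² = 81, and n·P_0 − 83 = -405.
t = -405/81 = -5, so the foot is P_0 − t·n = (−34, −4, −25) − (-5)·(7, −4, 4) = (1, −24, −5).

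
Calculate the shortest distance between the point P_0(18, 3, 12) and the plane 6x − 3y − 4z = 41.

Normal vector n = (6, −3, −4), and n·(18, 3, 12) − 41 = 10.
|n| = √(36 + 9 + 16) = √61, so the distance is |10|/√61 = 10√61/61.

10√61/61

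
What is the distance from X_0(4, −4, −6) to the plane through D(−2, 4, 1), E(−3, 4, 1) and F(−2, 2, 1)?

DE = (−1, 0, 0) and DF = (0, −2, 0), so a normal is n = DE × DF = (0, 0, 2).
d = |2·(-6) − 2| / √(0 + 0 + 4) = |-14| / 2 = 7.

7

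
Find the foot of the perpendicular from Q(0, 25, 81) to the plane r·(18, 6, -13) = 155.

(36, 37, 55)

n = (18, 6, -13), |n|² = 529, and n·Q − 155 = -1058.
t = -1058/529 = -2, so the foot is Q − t·n = (0, 25, 81) − (-2)·(18, 6, -13) = (36, 37, 55).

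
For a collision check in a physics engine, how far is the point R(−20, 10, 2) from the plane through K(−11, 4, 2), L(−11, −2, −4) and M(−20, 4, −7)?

KL = (0, −6, −6) and KM = (−9, 0, −9), so a normal is n = KL × KM = (54, 54, −54).
n = (54, 54, −54); n·P − (-486) = -162; |n| = 54√3; distance = 162/(54√3) = √3.

√3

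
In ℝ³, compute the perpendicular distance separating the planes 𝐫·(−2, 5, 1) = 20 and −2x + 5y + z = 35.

With common normal n = (−2, 5, 1) (|n| = √30), the distance is |20 − 35|/|n| = 15/√30.

√30/2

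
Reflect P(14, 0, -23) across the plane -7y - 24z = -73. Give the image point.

(14, 14, 25)

n = (0, -7, -24), |n|² = 625, n·P − (-73) = 625, so t = 625/625 = 1.
Foot F = P − 1·n = (14, 7, 1); the reflection is 2F − P = (14, 14, 25).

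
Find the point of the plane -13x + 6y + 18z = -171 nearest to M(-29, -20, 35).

(-3, -32, -1)

n = (-13, 6, 18), |n|² = 529, and n·M − (-171) = 1058.
t = 1058/529 = 2, so the foot is M − t·n = (-29, -20, 35) − 2·(-13, 6, 18) = (-3, -32, -1).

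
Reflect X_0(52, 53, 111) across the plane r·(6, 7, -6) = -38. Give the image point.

With n = (6, 7, -6), the signed offset is (n·X_0 − (-38))/|n|² = 55/121 = 5/11.
X_0' = X_0 − 2t·n = (52, 53, 111) − (10/11)·(6, 7, -6) = (512/11, 513/11, 1281/11).

(512/11, 513/11, 1281/11)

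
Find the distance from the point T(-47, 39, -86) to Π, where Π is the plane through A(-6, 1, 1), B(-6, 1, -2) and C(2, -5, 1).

29/5

AB = (0, 0, -3) and AC = (8, -6, 0), so a normal is n = AB × AC = (-18, -24, 0).
d = |(-18)·(-47) + (-24)·39 − 84| / √(324 + 576 + 0) = |-174| / 30 = 29/5.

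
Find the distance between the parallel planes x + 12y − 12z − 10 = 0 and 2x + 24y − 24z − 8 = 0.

Divide the second equation by 2 to match normals: x + 12y − 12z = 4.
Both planes have normal n = (1, 12, −12), |n| = 17. Any point on the first plane is at distance |4 − 10|/|n| = 6/17 from the second.

6/17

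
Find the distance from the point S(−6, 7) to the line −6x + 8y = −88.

d = |(-6)·(-6) + 8·7 − (-88)| / √(36 + 64) = |180|/10 = 18.

18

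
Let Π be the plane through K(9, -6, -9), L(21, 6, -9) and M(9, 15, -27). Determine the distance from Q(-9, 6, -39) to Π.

KL = (12, 12, 0) and KM = (0, 21, -18), so a normal is n = KL × KM = (-216, 216, 252).
Then n·(-9, 6, -39) - (-5508) = -1080.
|n| = √(46656 + 46656 + 63504) = 396, so the distance is |-1080|/396 = 30/11.

30/11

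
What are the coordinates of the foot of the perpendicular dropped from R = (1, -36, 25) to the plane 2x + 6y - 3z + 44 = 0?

The perpendicular from R has direction n = (2, 6, -3): r = (1, -36, 25) + t(2, 6, -3).
Substitute into the plane: n·(R + tn) = -44 gives -289 + 49t = -44, so t = 5.
Foot = (1, -36, 25) + 5·(2, 6, -3) = (11, -6, 10).

(11, -6, 10)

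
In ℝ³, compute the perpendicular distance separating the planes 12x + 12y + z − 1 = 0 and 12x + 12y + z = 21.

With common normal n = (12, 12, 1) (|n| = 17), the distance is |1 − 21|/|n| = 20/17.

20/17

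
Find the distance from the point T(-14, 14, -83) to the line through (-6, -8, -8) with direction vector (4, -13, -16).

√4409

Direction vector d = (4, -13, -16).
AP = (-8, 22, -75), and AP × d = (-1327, -428, 16).
|AP × d|² = 1944369 and |d|² = 441, so the distance is √(1944369/441) = √4409.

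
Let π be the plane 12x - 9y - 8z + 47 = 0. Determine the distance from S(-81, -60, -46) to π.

n = (12, -9, -8); n·P − (-47) = -17; |n| = 17; distance = 17/17 = 1.

1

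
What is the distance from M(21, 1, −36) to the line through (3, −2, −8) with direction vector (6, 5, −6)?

Direction vector d = (6, 5, −6).
AP = (18, 3, −28); AP·d = 291, |AP|² = 1117, |d|² = 97.
distance² = |AP|² − (AP·d)²/|d|² = 1117 − 84681/97 = 244, so the distance is 2√61.

2√61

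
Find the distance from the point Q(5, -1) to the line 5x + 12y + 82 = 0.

95/13

The normal to the line is n = (5, 12) with |n| = 13.
|n·Q − (-82)| = |13 − (-82)| = 95, so the distance is 95/13.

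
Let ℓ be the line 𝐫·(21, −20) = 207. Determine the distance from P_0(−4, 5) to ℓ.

391/29

The normal to the line is n = (21, −20) with |n| = 29.
|n·P_0 − 207| = |-184 − 207| = 391, so the distance is 391/29.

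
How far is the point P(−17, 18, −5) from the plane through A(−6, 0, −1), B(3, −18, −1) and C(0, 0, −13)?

AB = (9, −18, 0) and AC = (6, 0, −12), so a normal is n = AB × AC = (216, 108, 108).
Then n·(−17, 18, −5) − (−1404) = −864.
|n| = √(46656 + 11664 + 11664) = 108√6, so the distance is |-864|/(108√6) = 8/√6.

8/√6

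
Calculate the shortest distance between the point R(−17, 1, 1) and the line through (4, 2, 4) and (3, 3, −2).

√413

A direction vector is d = (−1, 1, −6).
AP = (−21, −1, −3), and AP × d = (9, −123, −22).
|AP × d|² = 15694 and |d|² = 38, so the distance is √(15694/38) = √413.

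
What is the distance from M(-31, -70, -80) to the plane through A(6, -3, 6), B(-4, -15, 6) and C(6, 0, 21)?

27√62/62

AB = (-10, -12, 0) and AC = (0, 3, 15), so a normal is n = AB × AC = (-180, 150, -30).
n = (-180, 150, -30); n·P − (-1710) = -810; |n| = 30√62; distance = 810/(30√62) = 27√62/62.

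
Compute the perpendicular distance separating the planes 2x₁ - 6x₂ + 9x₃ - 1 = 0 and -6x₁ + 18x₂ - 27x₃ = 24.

9/11

Divide the second equation by -3 to match normals: 2x₁ - 6x₂ + 9x₃ = -8.
Both planes have normal n = (2, -6, 9), |n| = 11. Any point on the first plane is at distance |(-8) − 1|/|n| = 9/11 from the second.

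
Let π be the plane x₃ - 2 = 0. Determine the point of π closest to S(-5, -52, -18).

The perpendicular from S has direction n = (0, 0, 1): r = (-5, -52, -18) + λ(0, 0, 1).
Substitute into the plane: n·(S + λn) = 2 gives -18 + 1λ = 2, so λ = 20.
Foot = (-5, -52, -18) + 20·(0, 0, 1) = (-5, -52, 2).

(-5, -52, 2)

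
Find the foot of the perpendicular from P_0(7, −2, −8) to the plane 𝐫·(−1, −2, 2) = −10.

(6, -4, -6)

The perpendicular from P_0 has direction n = (−1, −2, 2): r = (7, −2, −8) + μ(−1, −2, 2).
Substitute into the plane: n·(P_0 + μn) = -10 gives -19 + 9μ = -10, so μ = 1.
Foot = (7, −2, −8) + 1·(−1, −2, 2) = (6, −4, −6).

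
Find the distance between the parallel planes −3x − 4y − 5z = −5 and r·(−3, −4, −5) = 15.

2√2

Both planes have normal n = (−3, −4, −5), |n| = 5√2. Any point on the first plane is at distance |15 − (-5)|/|n| = 20/(5√2) = 2√2 from the second.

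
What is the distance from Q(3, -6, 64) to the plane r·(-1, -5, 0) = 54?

Normal vector n = (-1, -5, 0), and n·(3, -6, 64) - 54 = -27.
|n| = √(1 + 25 + 0) = √26, so the distance is |-27|/√26 = 27√26/26.

27√26/26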